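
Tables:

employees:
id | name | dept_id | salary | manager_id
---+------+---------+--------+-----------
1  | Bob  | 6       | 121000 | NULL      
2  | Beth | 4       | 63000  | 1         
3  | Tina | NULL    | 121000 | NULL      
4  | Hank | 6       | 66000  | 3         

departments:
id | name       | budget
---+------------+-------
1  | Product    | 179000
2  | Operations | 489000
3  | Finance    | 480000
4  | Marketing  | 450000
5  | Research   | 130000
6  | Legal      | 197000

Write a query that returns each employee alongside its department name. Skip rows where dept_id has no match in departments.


INNER JOIN keeps only employees rows whose dept_id matches an id in departments. Walk through each employee:
  - employee 1 (Bob): dept_id=6 -> matches Legal
  - employee 2 (Beth): dept_id=4 -> matches Marketing
  - employee 3 (Tina): dept_id=NULL, no match -> dropped
  - employee 4 (Hank): dept_id=6 -> matches Legal
So 1 of 4 rows is dropped.

SQL:
SELECT a.name, b.name AS department
FROM employees a
INNER JOIN departments b ON a.dept_id = b.id

Result:
name | department
-----+-----------
Bob  | Legal     
Beth | Marketing 
Hank | Legal     


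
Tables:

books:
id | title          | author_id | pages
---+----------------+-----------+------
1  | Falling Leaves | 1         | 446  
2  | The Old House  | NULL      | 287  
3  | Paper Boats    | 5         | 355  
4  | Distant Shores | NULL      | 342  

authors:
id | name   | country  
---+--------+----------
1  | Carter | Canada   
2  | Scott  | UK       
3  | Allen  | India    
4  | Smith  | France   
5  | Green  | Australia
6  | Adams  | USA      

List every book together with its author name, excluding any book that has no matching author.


INNER JOIN keeps only books rows whose author_id matches an id in authors. Walk through each book:
  - book 1 (Falling Leaves): author_id=1 -> matches Carter
  - book 2 (The Old House): author_id=NULL, no match -> dropped
  - book 3 (Paper Boats): author_id=5 -> matches Green
  - book 4 (Distant Shores): author_id=NULL, no match -> dropped
So 2 of 4 rows are dropped.

SQL:
SELECT a.title, b.name AS author
FROM books a
INNER JOIN authors b ON a.author_id = b.id

Result:
title          | author
---------------+-------
Falling Leaves | Carter
Paper Boats    | Green 


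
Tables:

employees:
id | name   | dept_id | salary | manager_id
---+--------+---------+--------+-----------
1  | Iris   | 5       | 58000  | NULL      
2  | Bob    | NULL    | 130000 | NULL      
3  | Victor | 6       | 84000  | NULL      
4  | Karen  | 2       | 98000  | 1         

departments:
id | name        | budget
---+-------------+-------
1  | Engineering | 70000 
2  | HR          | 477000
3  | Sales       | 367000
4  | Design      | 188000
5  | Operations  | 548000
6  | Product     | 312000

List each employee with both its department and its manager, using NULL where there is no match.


Two LEFT JOINs from the same base table employees: one to departments via dept_id, one to employees itself via manager_id. Both are LEFT so every employee is preserved.
Match against departments:
  - employee 1 (Iris): dept_id=5 -> matches Operations
  - employee 2 (Bob): dept_id=NULL, no match -> kept with NULL
  - employee 3 (Victor): dept_id=6 -> matches Product
  - employee 4 (Karen): dept_id=2 -> matches HR
Match against employees (self):
  - employee 1 (Iris): manager_id=NULL -> NULL
  - employee 2 (Bob): manager_id=NULL -> NULL
  - employee 3 (Victor): manager_id=NULL -> NULL
  - employee 4 (Karen): manager_id=1 -> Iris

SQL:
SELECT a.name, b.name AS department, c.name AS manager
FROM employees a
LEFT JOIN departments b ON a.dept_id = b.id
LEFT JOIN employees c ON a.manager_id = c.id

Result:
name   | department | manager
-------+------------+--------
Iris   | Operations | NULL   
Bob    | NULL       | NULL   
Victor | Product    | NULL   
Karen  | HR         | Iris   


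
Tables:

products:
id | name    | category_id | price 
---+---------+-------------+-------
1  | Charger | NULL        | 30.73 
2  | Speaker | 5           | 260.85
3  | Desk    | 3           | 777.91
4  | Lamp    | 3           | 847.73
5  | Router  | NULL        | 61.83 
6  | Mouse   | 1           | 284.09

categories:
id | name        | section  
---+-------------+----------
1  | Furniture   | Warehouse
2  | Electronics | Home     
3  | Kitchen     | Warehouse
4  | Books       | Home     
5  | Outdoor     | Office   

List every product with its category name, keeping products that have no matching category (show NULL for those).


LEFT JOIN keeps every row from products (the left table); where category_id has no match in categories, the category columns become NULL. Walk through each product:
  - product 1 (Charger): category_id=NULL, no match -> kept with NULL
  - product 2 (Speaker): category_id=5 -> matches Outdoor
  - product 3 (Desk): category_id=3 -> matches Kitchen
  - product 4 (Lamp): category_id=3 -> matches Kitchen
  - product 5 (Router): category_id=NULL, no match -> kept with NULL
  - product 6 (Mouse): category_id=1 -> matches Furniture
All 6 rows appear; 2 have NULL category.

SQL:
SELECT a.name, b.name AS category
FROM products a
LEFT JOIN categories b ON a.category_id = b.id

Result:
name    | category 
--------+----------
Charger | NULL     
Speaker | Outdoor  
Desk    | Kitchen  
Lamp    | Kitchen  
Router  | NULL     
Mouse   | Furniture


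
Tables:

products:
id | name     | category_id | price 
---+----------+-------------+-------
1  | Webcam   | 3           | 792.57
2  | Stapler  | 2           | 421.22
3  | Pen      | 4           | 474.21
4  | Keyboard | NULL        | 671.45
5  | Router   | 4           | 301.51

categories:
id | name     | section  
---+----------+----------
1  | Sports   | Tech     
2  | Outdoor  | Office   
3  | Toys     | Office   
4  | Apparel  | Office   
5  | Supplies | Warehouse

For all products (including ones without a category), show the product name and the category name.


LEFT JOIN keeps every row from products (the left table); where category_id has no match in categories, the category columns become NULL. Walk through each product:
  - product 1 (Webcam): category_id=3 -> matches Toys
  - product 2 (Stapler): category_id=2 -> matches Outdoor
  - product 3 (Pen): category_id=4 -> matches Apparel
  - product 4 (Keyboard): category_id=NULL, no match -> kept with NULL
  - product 5 (Router): category_id=4 -> matches Apparel
All 5 rows appear; 1 has NULL category.

SQL:
SELECT a.name, b.name AS category
FROM products a
LEFT JOIN categories b ON a.category_id = b.id

Result:
name     | category
---------+---------
Webcam   | Toys    
Stapler  | Outdoor 
Pen      | Apparel 
Keyboard | NULL    
Router   | Apparel 


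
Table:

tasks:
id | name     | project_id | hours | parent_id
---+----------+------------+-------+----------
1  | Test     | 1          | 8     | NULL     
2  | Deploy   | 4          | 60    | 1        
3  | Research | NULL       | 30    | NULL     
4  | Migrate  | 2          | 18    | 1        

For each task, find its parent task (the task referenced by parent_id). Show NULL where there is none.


This is a self-join: tasks is joined to a second copy of itself, matching each row's parent_id to another row's id. Use LEFT JOIN so rows with parent_id=NULL are kept.
  - task 1 (Test): parent_id=NULL -> NULL
  - task 2 (Deploy): parent_id=1 -> Test
  - task 3 (Research): parent_id=NULL -> NULL
  - task 4 (Migrate): parent_id=1 -> Test

SQL:
SELECT a.name AS item, b.name AS parent
FROM tasks a
LEFT JOIN tasks b ON a.parent_id = b.id

Result:
item     | parent
---------+-------
Test     | NULL  
Deploy   | Test  
Research | NULL  
Migrate  | Test  


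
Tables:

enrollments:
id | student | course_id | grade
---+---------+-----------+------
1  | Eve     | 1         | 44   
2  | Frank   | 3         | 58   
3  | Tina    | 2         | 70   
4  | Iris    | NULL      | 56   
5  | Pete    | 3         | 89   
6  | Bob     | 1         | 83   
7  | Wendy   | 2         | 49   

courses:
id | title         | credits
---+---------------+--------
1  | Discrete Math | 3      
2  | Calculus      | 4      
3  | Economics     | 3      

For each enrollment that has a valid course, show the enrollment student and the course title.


INNER JOIN keeps only enrollments rows whose course_id matches an id in courses. Walk through each enrollment:
  - enrollment 1 (Eve): course_id=1 -> matches Discrete Math
  - enrollment 2 (Frank): course_id=3 -> matches Economics
  - enrollment 3 (Tina): course_id=2 -> matches Calculus
  - enrollment 4 (Iris): course_id=NULL, no match -> dropped
  - enrollment 5 (Pete): course_id=3 -> matches Economics
  - enrollment 6 (Bob): course_id=1 -> matches Discrete Math
  - enrollment 7 (Wendy): course_id=2 -> matches Calculus
So 1 of 7 rows is dropped.

SQL:
SELECT a.student, b.title AS course
FROM enrollments a
INNER JOIN courses b ON a.course_id = b.id

Result:
student | course       
--------+--------------
Eve     | Discrete Math
Frank   | Economics    
Tina    | Calculus     
Pete    | Economics    
Bob     | Discrete Math
Wendy   | Calculus     


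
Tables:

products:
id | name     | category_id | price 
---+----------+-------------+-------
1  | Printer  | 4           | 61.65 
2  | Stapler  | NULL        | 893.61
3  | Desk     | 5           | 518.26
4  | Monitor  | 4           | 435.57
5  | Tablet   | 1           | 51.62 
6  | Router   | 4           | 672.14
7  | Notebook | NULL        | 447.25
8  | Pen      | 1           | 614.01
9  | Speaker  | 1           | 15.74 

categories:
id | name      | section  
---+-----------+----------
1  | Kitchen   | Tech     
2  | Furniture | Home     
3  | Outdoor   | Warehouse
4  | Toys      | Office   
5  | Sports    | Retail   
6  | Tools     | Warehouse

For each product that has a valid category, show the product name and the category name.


INNER JOIN keeps only products rows whose category_id matches an id in categories. Walk through each product:
  - product 1 (Printer): category_id=4 -> matches Toys
  - product 2 (Stapler): category_id=NULL, no match -> dropped
  - product 3 (Desk): category_id=5 -> matches Sports
  - product 4 (Monitor): category_id=4 -> matches Toys
  - product 5 (Tablet): category_id=1 -> matches Kitchen
  - product 6 (Router): category_id=4 -> matches Toys
  - product 7 (Notebook): category_id=NULL, no match -> dropped
  - product 8 (Pen): category_id=1 -> matches Kitchen
  - product 9 (Speaker): category_id=1 -> matches Kitchen
So 2 of 9 rows are dropped.

SQL:
SELECT a.name, b.name AS category
FROM products a
INNER JOIN categories b ON a.category_id = b.id

Result:
name    | category
--------+---------
Printer | Toys    
Desk    | Sports  
Monitor | Toys    
Tablet  | Kitchen 
Router  | Toys    
Pen     | Kitchen 
Speaker | Kitchen 


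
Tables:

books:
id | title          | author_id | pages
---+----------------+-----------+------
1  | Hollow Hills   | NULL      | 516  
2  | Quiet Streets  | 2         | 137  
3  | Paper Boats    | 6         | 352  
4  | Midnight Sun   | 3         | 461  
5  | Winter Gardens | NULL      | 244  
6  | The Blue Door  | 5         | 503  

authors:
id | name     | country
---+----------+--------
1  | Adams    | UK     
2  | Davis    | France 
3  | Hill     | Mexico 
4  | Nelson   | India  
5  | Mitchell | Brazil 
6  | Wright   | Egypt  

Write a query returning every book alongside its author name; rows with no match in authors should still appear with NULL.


LEFT JOIN keeps every row from books (the left table); where author_id has no match in authors, the author columns become NULL. Walk through each book:
  - book 1 (Hollow Hills): author_id=NULL, no match -> kept with NULL
  - book 2 (Quiet Streets): author_id=2 -> matches Davis
  - book 3 (Paper Boats): author_id=6 -> matches Wright
  - book 4 (Midnight Sun): author_id=3 -> matches Hill
  - book 5 (Winter Gardens): author_id=NULL, no match -> kept with NULL
  - book 6 (The Blue Door): author_id=5 -> matches Mitchell
All 6 rows appear; 2 have NULL author.

SQL:
SELECT a.title, b.name AS author
FROM books a
LEFT JOIN authors b ON a.author_id = b.id

Result:
title          | author  
---------------+---------
Hollow Hills   | NULL    
Quiet Streets  | Davis   
Paper Boats    | Wright  
Midnight Sun   | Hill    
Winter Gardens | NULL    
The Blue Door  | Mitchell


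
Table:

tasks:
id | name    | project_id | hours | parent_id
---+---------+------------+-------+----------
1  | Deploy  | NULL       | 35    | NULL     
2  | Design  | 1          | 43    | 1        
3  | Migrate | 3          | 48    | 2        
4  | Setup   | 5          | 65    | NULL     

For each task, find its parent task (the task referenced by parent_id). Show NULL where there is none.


This is a self-join: tasks is joined to a second copy of itself, matching each row's parent_id to another row's id. Use LEFT JOIN so rows with parent_id=NULL are kept.
  - task 1 (Deploy): parent_id=NULL -> NULL
  - task 2 (Design): parent_id=1 -> Deploy
  - task 3 (Migrate): parent_id=2 -> Design
  - task 4 (Setup): parent_id=NULL -> NULL

SQL:
SELECT a.name AS item, b.name AS parent
FROM tasks a
LEFT JOIN tasks b ON a.parent_id = b.id

Result:
item    | parent
--------+-------
Deploy  | NULL  
Design  | Deploy
Migrate | Design
Setup   | NULL  


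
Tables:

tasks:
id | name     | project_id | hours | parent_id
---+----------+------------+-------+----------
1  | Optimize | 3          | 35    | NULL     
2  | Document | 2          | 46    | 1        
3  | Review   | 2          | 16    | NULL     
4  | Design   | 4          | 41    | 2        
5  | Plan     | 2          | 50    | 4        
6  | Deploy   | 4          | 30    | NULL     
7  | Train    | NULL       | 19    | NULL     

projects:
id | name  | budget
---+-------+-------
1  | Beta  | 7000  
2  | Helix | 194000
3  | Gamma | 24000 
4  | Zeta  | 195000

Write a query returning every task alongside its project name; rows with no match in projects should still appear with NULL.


LEFT JOIN keeps every row from tasks (the left table); where project_id has no match in projects, the project columns become NULL. Walk through each task:
  - task 1 (Optimize): project_id=3 -> matches Gamma
  - task 2 (Document): project_id=2 -> matches Helix
  - task 3 (Review): project_id=2 -> matches Helix
  - task 4 (Design): project_id=4 -> matches Zeta
  - task 5 (Plan): project_id=2 -> matches Helix
  - task 6 (Deploy): project_id=4 -> matches Zeta
  - task 7 (Train): project_id=NULL, no match -> kept with NULL
All 7 rows appear; 1 has NULL project.

SQL:
SELECT a.name, b.name AS project
FROM tasks a
LEFT JOIN projects b ON a.project_id = b.id

Result:
name     | project
---------+--------
Optimize | Gamma  
Document | Helix  
Review   | Helix  
Design   | Zeta   
Plan     | Helix  
Deploy   | Zeta   
Train    | NULL   


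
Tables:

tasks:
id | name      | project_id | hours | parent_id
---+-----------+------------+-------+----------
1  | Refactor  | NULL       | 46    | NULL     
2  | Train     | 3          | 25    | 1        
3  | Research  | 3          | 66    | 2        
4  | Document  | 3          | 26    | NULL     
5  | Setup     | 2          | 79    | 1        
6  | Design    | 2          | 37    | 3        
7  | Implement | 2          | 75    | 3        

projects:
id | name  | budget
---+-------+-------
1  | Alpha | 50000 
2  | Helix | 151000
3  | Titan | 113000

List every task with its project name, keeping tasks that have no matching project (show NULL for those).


LEFT JOIN keeps every row from tasks (the left table); where project_id has no match in projects, the project columns become NULL. Walk through each task:
  - task 1 (Refactor): project_id=NULL, no match -> kept with NULL
  - task 2 (Train): project_id=3 -> matches Titan
  - task 3 (Research): project_id=3 -> matches Titan
  - task 4 (Document): project_id=3 -> matches Titan
  - task 5 (Setup): project_id=2 -> matches Helix
  - task 6 (Design): project_id=2 -> matches Helix
  - task 7 (Implement): project_id=2 -> matches Helix
All 7 rows appear; 1 has NULL project.

SQL:
SELECT a.name, b.name AS project
FROM tasks a
LEFT JOIN projects b ON a.project_id = b.id

Result:
name      | project
----------+--------
Refactor  | NULL   
Train     | Titan  
Research  | Titan  
Document  | Titan  
Setup     | Helix  
Design    | Helix  
Implement | Helix  


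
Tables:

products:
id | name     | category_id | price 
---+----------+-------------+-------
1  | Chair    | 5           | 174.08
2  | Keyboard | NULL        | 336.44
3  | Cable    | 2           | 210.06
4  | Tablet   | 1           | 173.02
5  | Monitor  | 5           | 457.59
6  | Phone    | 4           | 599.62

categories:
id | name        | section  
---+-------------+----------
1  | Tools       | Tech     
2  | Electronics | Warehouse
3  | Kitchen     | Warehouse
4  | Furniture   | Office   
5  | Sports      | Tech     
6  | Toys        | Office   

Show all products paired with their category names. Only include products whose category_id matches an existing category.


INNER JOIN keeps only products rows whose category_id matches an id in categories. Walk through each product:
  - product 1 (Chair): category_id=5 -> matches Sports
  - product 2 (Keyboard): category_id=NULL, no match -> dropped
  - product 3 (Cable): category_id=2 -> matches Electronics
  - product 4 (Tablet): category_id=1 -> matches Tools
  - product 5 (Monitor): category_id=5 -> matches Sports
  - product 6 (Phone): category_id=4 -> matches Furniture
So 1 of 6 rows is dropped.

SQL:
SELECT a.name, b.name AS category
FROM products a
INNER JOIN categories b ON a.category_id = b.id

Result:
name    | category   
--------+------------
Chair   | Sports     
Cable   | Electronics
Tablet  | Tools      
Monitor | Sports     
Phone   | Furniture  


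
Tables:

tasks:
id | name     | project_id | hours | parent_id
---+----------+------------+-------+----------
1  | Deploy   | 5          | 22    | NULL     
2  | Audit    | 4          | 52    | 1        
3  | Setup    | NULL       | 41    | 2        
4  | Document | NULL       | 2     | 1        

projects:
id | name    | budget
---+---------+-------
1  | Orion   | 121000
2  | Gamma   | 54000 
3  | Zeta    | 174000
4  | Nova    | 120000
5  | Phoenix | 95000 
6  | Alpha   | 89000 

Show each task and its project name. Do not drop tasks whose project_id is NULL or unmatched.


LEFT JOIN keeps every row from tasks (the left table); where project_id has no match in projects, the project columns become NULL. Walk through each task:
  - task 1 (Deploy): project_id=5 -> matches Phoenix
  - task 2 (Audit): project_id=4 -> matches Nova
  - task 3 (Setup): project_id=NULL, no match -> kept with NULL
  - task 4 (Document): project_id=NULL, no match -> kept with NULL
All 4 rows appear; 2 have NULL project.

SQL:
SELECT a.name, b.name AS project
FROM tasks a
LEFT JOIN projects b ON a.project_id = b.id

Result:
name     | project
---------+--------
Deploy   | Phoenix
Audit    | Nova   
Setup    | NULL   
Document | NULL   


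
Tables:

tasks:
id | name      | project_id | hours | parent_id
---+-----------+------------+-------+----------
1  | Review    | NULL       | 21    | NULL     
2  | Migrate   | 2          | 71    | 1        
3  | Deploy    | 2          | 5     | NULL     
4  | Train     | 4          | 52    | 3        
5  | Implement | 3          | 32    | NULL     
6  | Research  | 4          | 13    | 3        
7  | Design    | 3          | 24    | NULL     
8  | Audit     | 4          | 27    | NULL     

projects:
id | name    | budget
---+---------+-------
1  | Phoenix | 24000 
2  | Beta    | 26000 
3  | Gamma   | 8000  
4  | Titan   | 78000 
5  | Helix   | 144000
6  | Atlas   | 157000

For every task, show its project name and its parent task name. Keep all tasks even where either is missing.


Two LEFT JOINs from the same base table tasks: one to projects via project_id, one to tasks itself via parent_id. Both are LEFT so every task is preserved.
Match against projects:
  - task 1 (Review): project_id=NULL, no match -> kept with NULL
  - task 2 (Migrate): project_id=2 -> matches Beta
  - task 3 (Deploy): project_id=2 -> matches Beta
  - task 4 (Train): project_id=4 -> matches Titan
  - task 5 (Implement): project_id=3 -> matches Gamma
  - task 6 (Research): project_id=4 -> matches Titan
  - task 7 (Design): project_id=3 -> matches Gamma
  - task 8 (Audit): project_id=4 -> matches Titan
Match against tasks (self):
  - task 1 (Review): parent_id=NULL -> NULL
  - task 2 (Migrate): parent_id=1 -> Review
  - task 3 (Deploy): parent_id=NULL -> NULL
  - task 4 (Train): parent_id=3 -> Deploy
  - task 5 (Implement): parent_id=NULL -> NULL
  - task 6 (Research): parent_id=3 -> Deploy
  - task 7 (Design): parent_id=NULL -> NULL
  - task 8 (Audit): parent_id=NULL -> NULL

SQL:
SELECT a.name, b.name AS project, c.name AS parent
FROM tasks a
LEFT JOIN projects b ON a.project_id = b.id
LEFT JOIN tasks c ON a.parent_id = c.id

Result:
name      | project | parent
----------+---------+-------
Review    | NULL    | NULL  
Migrate   | Beta    | Review
Deploy    | Beta    | NULL  
Train     | Titan   | Deploy
Implement | Gamma   | NULL  
Research  | Titan   | Deploy
Design    | Gamma   | NULL  
Audit     | Titan   | NULL  


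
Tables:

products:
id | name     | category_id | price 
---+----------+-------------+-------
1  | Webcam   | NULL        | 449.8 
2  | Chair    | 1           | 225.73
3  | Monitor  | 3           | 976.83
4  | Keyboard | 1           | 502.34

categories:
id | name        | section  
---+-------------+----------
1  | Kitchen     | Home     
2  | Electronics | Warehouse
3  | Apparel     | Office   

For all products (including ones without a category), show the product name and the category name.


LEFT JOIN keeps every row from products (the left table); where category_id has no match in categories, the category columns become NULL. Walk through each product:
  - product 1 (Webcam): category_id=NULL, no match -> kept with NULL
  - product 2 (Chair): category_id=1 -> matches Kitchen
  - product 3 (Monitor): category_id=3 -> matches Apparel
  - product 4 (Keyboard): category_id=1 -> matches Kitchen
All 4 rows appear; 1 has NULL category.

SQL:
SELECT a.name, b.name AS category
FROM products a
LEFT JOIN categories b ON a.category_id = b.id

Result:
name     | category
---------+---------
Webcam   | NULL    
Chair    | Kitchen 
Monitor  | Apparel 
Keyboard | Kitchen 


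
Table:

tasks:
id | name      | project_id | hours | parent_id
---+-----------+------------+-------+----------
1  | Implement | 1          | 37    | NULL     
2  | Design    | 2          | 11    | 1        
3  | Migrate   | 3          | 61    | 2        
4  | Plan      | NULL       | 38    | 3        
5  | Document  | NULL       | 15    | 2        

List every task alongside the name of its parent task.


This is a self-join: tasks is joined to a second copy of itself, matching each row's parent_id to another row's id. Use LEFT JOIN so rows with parent_id=NULL are kept.
  - task 1 (Implement): parent_id=NULL -> NULL
  - task 2 (Design): parent_id=1 -> Implement
  - task 3 (Migrate): parent_id=2 -> Design
  - task 4 (Plan): parent_id=3 -> Migrate
  - task 5 (Document): parent_id=2 -> Design

SQL:
SELECT a.name AS item, b.name AS parent
FROM tasks a
LEFT JOIN tasks b ON a.parent_id = b.id

Result:
item      | parent   
----------+----------
Implement | NULL     
Design    | Implement
Migrate   | Design   
Plan      | Migrate  
Document  | Design   


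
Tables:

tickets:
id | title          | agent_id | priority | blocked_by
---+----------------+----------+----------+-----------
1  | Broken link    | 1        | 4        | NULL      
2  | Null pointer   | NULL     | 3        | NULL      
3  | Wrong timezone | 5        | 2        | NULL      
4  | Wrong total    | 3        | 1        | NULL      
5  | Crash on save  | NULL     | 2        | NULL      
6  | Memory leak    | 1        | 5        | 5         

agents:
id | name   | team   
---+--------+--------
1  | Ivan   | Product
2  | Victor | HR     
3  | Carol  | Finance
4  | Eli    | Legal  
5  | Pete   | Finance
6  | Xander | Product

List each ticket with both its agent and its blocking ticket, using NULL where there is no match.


Two LEFT JOINs from the same base table tickets: one to agents via agent_id, one to tickets itself via blocked_by. Both are LEFT so every ticket is preserved.
Match against agents:
  - ticket 1 (Broken link): agent_id=1 -> matches Ivan
  - ticket 2 (Null pointer): agent_id=NULL, no match -> kept with NULL
  - ticket 3 (Wrong timezone): agent_id=5 -> matches Pete
  - ticket 4 (Wrong total): agent_id=3 -> matches Carol
  - ticket 5 (Crash on save): agent_id=NULL, no match -> kept with NULL
  - ticket 6 (Memory leak): agent_id=1 -> matches Ivan
Match against tickets (self):
  - ticket 1 (Broken link): blocked_by=NULL -> NULL
  - ticket 2 (Null pointer): blocked_by=NULL -> NULL
  - ticket 3 (Wrong timezone): blocked_by=NULL -> NULL
  - ticket 4 (Wrong total): blocked_by=NULL -> NULL
  - ticket 5 (Crash on save): blocked_by=NULL -> NULL
  - ticket 6 (Memory leak): blocked_by=5 -> Crash on save

SQL:
SELECT a.title, b.name AS agent, c.title AS blocked_by
FROM tickets a
LEFT JOIN agents b ON a.agent_id = b.id
LEFT JOIN tickets c ON a.blocked_by = c.id

Result:
title          | agent | blocked_by   
---------------+-------+--------------
Broken link    | Ivan  | NULL         
Null pointer   | NULL  | NULL         
Wrong timezone | Pete  | NULL         
Wrong total    | Carol | NULL         
Crash on save  | NULL  | NULL         
Memory leak    | Ivan  | Crash on save


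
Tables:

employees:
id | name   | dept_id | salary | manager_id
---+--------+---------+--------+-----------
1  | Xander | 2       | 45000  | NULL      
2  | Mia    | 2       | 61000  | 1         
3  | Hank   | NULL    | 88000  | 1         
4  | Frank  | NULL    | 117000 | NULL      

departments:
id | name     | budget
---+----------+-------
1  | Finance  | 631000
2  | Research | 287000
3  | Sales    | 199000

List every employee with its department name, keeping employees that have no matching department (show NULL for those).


LEFT JOIN keeps every row from employees (the left table); where dept_id has no match in departments, the department columns become NULL. Walk through each employee:
  - employee 1 (Xander): dept_id=2 -> matches Research
  - employee 2 (Mia): dept_id=2 -> matches Research
  - employee 3 (Hank): dept_id=NULL, no match -> kept with NULL
  - employee 4 (Frank): dept_id=NULL, no match -> kept with NULL
All 4 rows appear; 2 have NULL department.

SQL:
SELECT a.name, b.name AS department
FROM employees a
LEFT JOIN departments b ON a.dept_id = b.id

Result:
name   | department
-------+-----------
Xander | Research  
Mia    | Research  
Hank   | NULL      
Frank  | NULL      


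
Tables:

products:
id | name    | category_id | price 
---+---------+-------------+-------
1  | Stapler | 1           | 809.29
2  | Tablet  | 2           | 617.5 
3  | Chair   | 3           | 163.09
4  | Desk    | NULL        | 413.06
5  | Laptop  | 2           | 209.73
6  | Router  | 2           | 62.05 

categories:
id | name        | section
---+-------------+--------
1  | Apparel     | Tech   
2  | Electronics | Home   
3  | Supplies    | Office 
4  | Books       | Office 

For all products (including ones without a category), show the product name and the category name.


LEFT JOIN keeps every row from products (the left table); where category_id has no match in categories, the category columns become NULL. Walk through each product:
  - product 1 (Stapler): category_id=1 -> matches Apparel
  - product 2 (Tablet): category_id=2 -> matches Electronics
  - product 3 (Chair): category_id=3 -> matches Supplies
  - product 4 (Desk): category_id=NULL, no match -> kept with NULL
  - product 5 (Laptop): category_id=2 -> matches Electronics
  - product 6 (Router): category_id=2 -> matches Electronics
All 6 rows appear; 1 has NULL category.

SQL:
SELECT a.name, b.name AS category
FROM products a
LEFT JOIN categories b ON a.category_id = b.id

Result:
name    | category   
--------+------------
Stapler | Apparel    
Tablet  | Electronics
Chair   | Supplies   
Desk    | NULL       
Laptop  | Electronics
Router  | Electronics


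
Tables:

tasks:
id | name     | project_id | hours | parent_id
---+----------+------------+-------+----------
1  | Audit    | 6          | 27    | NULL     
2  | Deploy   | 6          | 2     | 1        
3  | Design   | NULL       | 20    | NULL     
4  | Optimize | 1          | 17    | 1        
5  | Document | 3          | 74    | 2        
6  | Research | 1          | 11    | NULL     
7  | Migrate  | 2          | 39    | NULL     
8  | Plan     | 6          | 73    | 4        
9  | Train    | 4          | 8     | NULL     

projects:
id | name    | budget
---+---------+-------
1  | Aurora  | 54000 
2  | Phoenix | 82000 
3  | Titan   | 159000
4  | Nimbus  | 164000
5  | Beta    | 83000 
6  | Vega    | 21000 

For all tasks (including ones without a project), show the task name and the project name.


LEFT JOIN keeps every row from tasks (the left table); where project_id has no match in projects, the project columns become NULL. Walk through each task:
  - task 1 (Audit): project_id=6 -> matches Vega
  - task 2 (Deploy): project_id=6 -> matches Vega
  - task 3 (Design): project_id=NULL, no match -> kept with NULL
  - task 4 (Optimize): project_id=1 -> matches Aurora
  - task 5 (Document): project_id=3 -> matches Titan
  - task 6 (Research): project_id=1 -> matches Aurora
  - task 7 (Migrate): project_id=2 -> matches Phoenix
  - task 8 (Plan): project_id=6 -> matches Vega
  - task 9 (Train): project_id=4 -> matches Nimbus
All 9 rows appear; 1 has NULL project.

SQL:
SELECT a.name, b.name AS project
FROM tasks a
LEFT JOIN projects b ON a.project_id = b.id

Result:
name     | project
---------+--------
Audit    | Vega   
Deploy   | Vega   
Design   | NULL   
Optimize | Aurora 
Document | Titan  
Research | Aurora 
Migrate  | Phoenix
Plan     | Vega   
Train    | Nimbus 


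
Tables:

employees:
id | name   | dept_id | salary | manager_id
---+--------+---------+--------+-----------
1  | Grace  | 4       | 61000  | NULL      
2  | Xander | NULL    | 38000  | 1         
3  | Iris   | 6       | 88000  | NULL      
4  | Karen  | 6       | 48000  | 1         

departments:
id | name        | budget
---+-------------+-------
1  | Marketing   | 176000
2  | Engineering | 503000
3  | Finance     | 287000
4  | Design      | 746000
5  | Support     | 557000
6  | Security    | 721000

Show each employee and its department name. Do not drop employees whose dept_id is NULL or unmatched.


LEFT JOIN keeps every row from employees (the left table); where dept_id has no match in departments, the department columns become NULL. Walk through each employee:
  - employee 1 (Grace): dept_id=4 -> matches Design
  - employee 2 (Xander): dept_id=NULL, no match -> kept with NULL
  - employee 3 (Iris): dept_id=6 -> matches Security
  - employee 4 (Karen): dept_id=6 -> matches Security
All 4 rows appear; 1 has NULL department.

SQL:
SELECT a.name, b.name AS department
FROM employees a
LEFT JOIN departments b ON a.dept_id = b.id

Result:
name   | department
-------+-----------
Grace  | Design    
Xander | NULL      
Iris   | Security  
Karen  | Security  


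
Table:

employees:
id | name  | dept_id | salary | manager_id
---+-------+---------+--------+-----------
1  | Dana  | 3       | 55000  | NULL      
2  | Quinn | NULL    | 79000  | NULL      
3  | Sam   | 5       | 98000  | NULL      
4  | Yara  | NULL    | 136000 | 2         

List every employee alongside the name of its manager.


This is a self-join: employees is joined to a second copy of itself, matching each row's manager_id to another row's id. Use LEFT JOIN so rows with manager_id=NULL are kept.
  - employee 1 (Dana): manager_id=NULL -> NULL
  - employee 2 (Quinn): manager_id=NULL -> NULL
  - employee 3 (Sam): manager_id=NULL -> NULL
  - employee 4 (Yara): manager_id=2 -> Quinn

SQL:
SELECT a.name AS item, b.name AS manager
FROM employees a
LEFT JOIN employees b ON a.manager_id = b.id

Result:
item  | manager
------+--------
Dana  | NULL   
Quinn | NULL   
Sam   | NULL   
Yara  | Quinn  


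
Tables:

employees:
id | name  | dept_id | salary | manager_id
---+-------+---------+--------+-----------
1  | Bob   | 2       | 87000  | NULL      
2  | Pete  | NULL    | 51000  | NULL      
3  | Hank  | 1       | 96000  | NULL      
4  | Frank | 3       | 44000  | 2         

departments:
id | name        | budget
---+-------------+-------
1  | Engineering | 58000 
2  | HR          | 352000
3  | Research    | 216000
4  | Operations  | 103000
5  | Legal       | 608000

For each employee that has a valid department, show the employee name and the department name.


INNER JOIN keeps only employees rows whose dept_id matches an id in departments. Walk through each employee:
  - employee 1 (Bob): dept_id=2 -> matches HR
  - employee 2 (Pete): dept_id=NULL, no match -> dropped
  - employee 3 (Hank): dept_id=1 -> matches Engineering
  - employee 4 (Frank): dept_id=3 -> matches Research
So 1 of 4 rows is dropped.

SQL:
SELECT a.name, b.name AS department
FROM employees a
INNER JOIN departments b ON a.dept_id = b.id

Result:
name  | department 
------+------------
Bob   | HR         
Hank  | Engineering
Frank | Research   


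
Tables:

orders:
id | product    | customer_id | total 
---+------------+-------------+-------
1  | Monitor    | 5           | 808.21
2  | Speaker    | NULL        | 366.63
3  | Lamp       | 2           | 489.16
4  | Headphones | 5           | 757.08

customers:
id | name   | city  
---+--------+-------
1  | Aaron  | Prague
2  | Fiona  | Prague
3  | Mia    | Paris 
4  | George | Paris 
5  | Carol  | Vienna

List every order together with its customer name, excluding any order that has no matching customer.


INNER JOIN keeps only orders rows whose customer_id matches an id in customers. Walk through each order:
  - order 1 (Monitor): customer_id=5 -> matches Carol
  - order 2 (Speaker): customer_id=NULL, no match -> dropped
  - order 3 (Lamp): customer_id=2 -> matches Fiona
  - order 4 (Headphones): customer_id=5 -> matches Carol
So 1 of 4 rows is dropped.

SQL:
SELECT a.product, b.name AS customer
FROM orders a
INNER JOIN customers b ON a.customer_id = b.id

Result:
product    | customer
-----------+---------
Monitor    | Carol   
Lamp       | Fiona   
Headphones | Carol   


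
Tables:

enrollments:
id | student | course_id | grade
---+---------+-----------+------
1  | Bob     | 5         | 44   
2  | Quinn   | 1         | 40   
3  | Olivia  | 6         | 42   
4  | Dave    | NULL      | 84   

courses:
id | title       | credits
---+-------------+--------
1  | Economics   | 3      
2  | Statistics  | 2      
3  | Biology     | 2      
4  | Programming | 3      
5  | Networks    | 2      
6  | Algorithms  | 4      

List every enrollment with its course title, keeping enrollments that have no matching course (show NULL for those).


LEFT JOIN keeps every row from enrollments (the left table); where course_id has no match in courses, the course columns become NULL. Walk through each enrollment:
  - enrollment 1 (Bob): course_id=5 -> matches Networks
  - enrollment 2 (Quinn): course_id=1 -> matches Economics
  - enrollment 3 (Olivia): course_id=6 -> matches Algorithms
  - enrollment 4 (Dave): course_id=NULL, no match -> kept with NULL
All 4 rows appear; 1 has NULL course.

SQL:
SELECT a.student, b.title AS course
FROM enrollments a
LEFT JOIN courses b ON a.course_id = b.id

Result:
student | course    
--------+-----------
Bob     | Networks  
Quinn   | Economics 
Olivia  | Algorithms
Dave    | NULL      


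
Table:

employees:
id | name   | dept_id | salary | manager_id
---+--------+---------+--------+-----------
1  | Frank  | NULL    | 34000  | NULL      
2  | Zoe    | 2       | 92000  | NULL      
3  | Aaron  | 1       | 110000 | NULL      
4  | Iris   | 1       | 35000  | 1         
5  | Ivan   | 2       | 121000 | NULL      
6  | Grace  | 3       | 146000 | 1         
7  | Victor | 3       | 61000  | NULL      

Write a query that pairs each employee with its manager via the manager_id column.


This is a self-join: employees is joined to a second copy of itself, matching each row's manager_id to another row's id. Use LEFT JOIN so rows with manager_id=NULL are kept.
  - employee 1 (Frank): manager_id=NULL -> NULL
  - employee 2 (Zoe): manager_id=NULL -> NULL
  - employee 3 (Aaron): manager_id=NULL -> NULL
  - employee 4 (Iris): manager_id=1 -> Frank
  - employee 5 (Ivan): manager_id=NULL -> NULL
  - employee 6 (Grace): manager_id=1 -> Frank
  - employee 7 (Victor): manager_id=NULL -> NULL

SQL:
SELECT a.name AS item, b.name AS manager
FROM employees a
LEFT JOIN employees b ON a.manager_id = b.id

Result:
item   | manager
-------+--------
Frank  | NULL   
Zoe    | NULL   
Aaron  | NULL   
Iris   | Frank  
Ivan   | NULL   
Grace  | Frank  
Victor | NULL   


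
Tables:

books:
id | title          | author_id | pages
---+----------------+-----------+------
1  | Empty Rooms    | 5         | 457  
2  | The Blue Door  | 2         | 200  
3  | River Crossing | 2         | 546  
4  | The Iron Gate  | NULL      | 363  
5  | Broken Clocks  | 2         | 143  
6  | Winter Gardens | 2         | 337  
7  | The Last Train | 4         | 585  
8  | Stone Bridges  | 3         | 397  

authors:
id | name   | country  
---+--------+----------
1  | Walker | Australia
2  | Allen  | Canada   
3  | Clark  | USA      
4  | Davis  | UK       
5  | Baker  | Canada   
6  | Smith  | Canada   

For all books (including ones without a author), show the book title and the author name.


LEFT JOIN keeps every row from books (the left table); where author_id has no match in authors, the author columns become NULL. Walk through each book:
  - book 1 (Empty Rooms): author_id=5 -> matches Baker
  - book 2 (The Blue Door): author_id=2 -> matches Allen
  - book 3 (River Crossing): author_id=2 -> matches Allen
  - book 4 (The Iron Gate): author_id=NULL, no match -> kept with NULL
  - book 5 (Broken Clocks): author_id=2 -> matches Allen
  - book 6 (Winter Gardens): author_id=2 -> matches Allen
  - book 7 (The Last Train): author_id=4 -> matches Davis
  - book 8 (Stone Bridges): author_id=3 -> matches Clark
All 8 rows appear; 1 has NULL author.

SQL:
SELECT a.title, b.name AS author
FROM books a
LEFT JOIN authors b ON a.author_id = b.id

Result:
title          | author
---------------+-------
Empty Rooms    | Baker 
The Blue Door  | Allen 
River Crossing | Allen 
The Iron Gate  | NULL  
Broken Clocks  | Allen 
Winter Gardens | Allen 
The Last Train | Davis 
Stone Bridges  | Clark 


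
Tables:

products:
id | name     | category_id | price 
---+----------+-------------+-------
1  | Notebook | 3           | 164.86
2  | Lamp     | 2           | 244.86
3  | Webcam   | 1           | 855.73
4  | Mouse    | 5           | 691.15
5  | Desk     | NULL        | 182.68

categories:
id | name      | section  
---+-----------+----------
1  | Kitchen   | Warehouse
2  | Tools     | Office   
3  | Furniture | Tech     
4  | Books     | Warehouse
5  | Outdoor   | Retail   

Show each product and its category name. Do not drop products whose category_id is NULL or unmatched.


LEFT JOIN keeps every row from products (the left table); where category_id has no match in categories, the category columns become NULL. Walk through each product:
  - product 1 (Notebook): category_id=3 -> matches Furniture
  - product 2 (Lamp): category_id=2 -> matches Tools
  - product 3 (Webcam): category_id=1 -> matches Kitchen
  - product 4 (Mouse): category_id=5 -> matches Outdoor
  - product 5 (Desk): category_id=NULL, no match -> kept with NULL
All 5 rows appear; 1 has NULL category.

SQL:
SELECT a.name, b.name AS category
FROM products a
LEFT JOIN categories b ON a.category_id = b.id

Result:
name     | category 
---------+----------
Notebook | Furniture
Lamp     | Tools    
Webcam   | Kitchen  
Mouse    | Outdoor  
Desk     | NULL     


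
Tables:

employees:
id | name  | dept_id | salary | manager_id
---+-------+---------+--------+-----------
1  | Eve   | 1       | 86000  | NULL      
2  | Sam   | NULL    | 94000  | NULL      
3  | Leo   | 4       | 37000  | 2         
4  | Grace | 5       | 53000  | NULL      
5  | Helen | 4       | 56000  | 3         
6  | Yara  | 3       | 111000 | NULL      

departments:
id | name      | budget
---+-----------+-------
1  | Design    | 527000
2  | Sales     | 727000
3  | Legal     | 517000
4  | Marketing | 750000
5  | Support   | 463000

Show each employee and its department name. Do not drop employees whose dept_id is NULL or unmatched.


LEFT JOIN keeps every row from employees (the left table); where dept_id has no match in departments, the department columns become NULL. Walk through each employee:
  - employee 1 (Eve): dept_id=1 -> matches Design
  - employee 2 (Sam): dept_id=NULL, no match -> kept with NULL
  - employee 3 (Leo): dept_id=4 -> matches Marketing
  - employee 4 (Grace): dept_id=5 -> matches Support
  - employee 5 (Helen): dept_id=4 -> matches Marketing
  - employee 6 (Yara): dept_id=3 -> matches Legal
All 6 rows appear; 1 has NULL department.

SQL:
SELECT a.name, b.name AS department
FROM employees a
LEFT JOIN departments b ON a.dept_id = b.id

Result:
name  | department
------+-----------
Eve   | Design    
Sam   | NULL      
Leo   | Marketing 
Grace | Support   
Helen | Marketing 
Yara  | Legal     
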